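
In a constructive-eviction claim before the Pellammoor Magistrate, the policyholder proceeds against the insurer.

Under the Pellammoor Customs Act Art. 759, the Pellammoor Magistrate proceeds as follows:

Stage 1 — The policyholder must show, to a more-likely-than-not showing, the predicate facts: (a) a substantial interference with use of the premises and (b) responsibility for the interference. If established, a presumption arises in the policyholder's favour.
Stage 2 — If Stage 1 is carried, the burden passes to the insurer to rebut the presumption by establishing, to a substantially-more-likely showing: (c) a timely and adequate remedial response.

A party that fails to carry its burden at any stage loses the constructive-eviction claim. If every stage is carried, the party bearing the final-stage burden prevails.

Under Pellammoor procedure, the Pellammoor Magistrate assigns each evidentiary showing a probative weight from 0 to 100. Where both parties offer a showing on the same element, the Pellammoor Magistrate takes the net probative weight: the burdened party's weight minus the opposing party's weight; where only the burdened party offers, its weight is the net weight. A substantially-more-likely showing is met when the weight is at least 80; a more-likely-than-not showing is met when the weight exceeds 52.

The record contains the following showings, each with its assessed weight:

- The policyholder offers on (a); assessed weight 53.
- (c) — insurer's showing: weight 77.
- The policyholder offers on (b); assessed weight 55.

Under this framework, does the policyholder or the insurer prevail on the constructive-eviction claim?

policyholder

Stage 1 (policyholder, a more-likely-than-not showing, weight exceeds 52): (a) 53 > 52 — meets; (b) 55 > 52 — meets.
  The policyholder carries Stage 1; the insurer now bears the burden.
Stage 2 (insurer, a substantially-more-likely showing, weight is at least 80): (c) 77 < 80 — fails.
  Stage 2 not carried; the insurer fails its burden.
So the policyholder prevails.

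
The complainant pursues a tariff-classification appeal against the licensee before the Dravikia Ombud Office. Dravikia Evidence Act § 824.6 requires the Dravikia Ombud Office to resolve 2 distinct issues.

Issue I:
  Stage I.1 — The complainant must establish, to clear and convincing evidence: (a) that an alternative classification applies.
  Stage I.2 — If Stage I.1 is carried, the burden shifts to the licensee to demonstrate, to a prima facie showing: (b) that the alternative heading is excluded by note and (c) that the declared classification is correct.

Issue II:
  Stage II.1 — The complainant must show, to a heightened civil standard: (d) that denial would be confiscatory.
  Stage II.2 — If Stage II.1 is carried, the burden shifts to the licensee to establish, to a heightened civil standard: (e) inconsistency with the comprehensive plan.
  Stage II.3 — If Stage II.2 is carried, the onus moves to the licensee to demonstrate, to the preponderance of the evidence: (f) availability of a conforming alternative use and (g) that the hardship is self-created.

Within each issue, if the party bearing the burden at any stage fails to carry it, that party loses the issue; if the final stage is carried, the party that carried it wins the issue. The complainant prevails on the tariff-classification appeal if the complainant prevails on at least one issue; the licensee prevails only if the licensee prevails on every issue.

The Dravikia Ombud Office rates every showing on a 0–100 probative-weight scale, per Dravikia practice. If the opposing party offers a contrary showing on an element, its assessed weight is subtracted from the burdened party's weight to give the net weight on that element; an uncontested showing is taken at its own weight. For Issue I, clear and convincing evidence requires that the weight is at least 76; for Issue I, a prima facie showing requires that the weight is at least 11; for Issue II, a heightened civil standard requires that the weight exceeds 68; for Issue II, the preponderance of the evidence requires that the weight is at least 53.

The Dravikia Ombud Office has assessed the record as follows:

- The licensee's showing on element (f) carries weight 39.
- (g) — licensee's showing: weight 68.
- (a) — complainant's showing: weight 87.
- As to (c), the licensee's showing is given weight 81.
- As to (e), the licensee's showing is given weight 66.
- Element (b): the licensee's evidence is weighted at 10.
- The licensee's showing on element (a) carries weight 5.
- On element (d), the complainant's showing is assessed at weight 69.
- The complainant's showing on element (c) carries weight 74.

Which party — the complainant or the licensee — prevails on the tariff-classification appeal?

complainant

— Issue I —
At Stage I.1 the complainant must meet clear and convincing evidence (weight is at least 76): on (a) the weight is 87 less the opposing 5 gives net 82, which does reach 76, so (a) meets the standard.
  All elements met. The burden passes to the licensee.
At Stage I.2 the licensee must meet a prima facie showing (weight is at least 11): on (b) the weight is 10, < 11, so (b) does not meet the standard; on (c) the weight is 81 less the opposing 74 gives net 7, < 11, so (c) does not meet the standard.
  Not every element is met, so the licensee fails to carry Stage I.2.
So the complainant prevails on this issue.
— Issue II —
At Stage II.1 the complainant must meet a heightened civil standard (weight exceeds 68): on (d) the weight is 69, which does exceed 68, so (d) meets the standard.
  Stage II.1 is satisfied; the onus moves to the licensee.
At Stage II.2 the licensee must meet a heightened civil standard (weight exceeds 68): on (e) the weight is 66, ≤ 68, so (e) does not meet the standard.
  Not every element is met, so the licensee fails to carry Stage II.2.
So the complainant prevails on this issue.
Per-issue: Issue I → complainant; Issue II → complainant. The complainant must prevail on at least one issue; overall, the complainant prevails.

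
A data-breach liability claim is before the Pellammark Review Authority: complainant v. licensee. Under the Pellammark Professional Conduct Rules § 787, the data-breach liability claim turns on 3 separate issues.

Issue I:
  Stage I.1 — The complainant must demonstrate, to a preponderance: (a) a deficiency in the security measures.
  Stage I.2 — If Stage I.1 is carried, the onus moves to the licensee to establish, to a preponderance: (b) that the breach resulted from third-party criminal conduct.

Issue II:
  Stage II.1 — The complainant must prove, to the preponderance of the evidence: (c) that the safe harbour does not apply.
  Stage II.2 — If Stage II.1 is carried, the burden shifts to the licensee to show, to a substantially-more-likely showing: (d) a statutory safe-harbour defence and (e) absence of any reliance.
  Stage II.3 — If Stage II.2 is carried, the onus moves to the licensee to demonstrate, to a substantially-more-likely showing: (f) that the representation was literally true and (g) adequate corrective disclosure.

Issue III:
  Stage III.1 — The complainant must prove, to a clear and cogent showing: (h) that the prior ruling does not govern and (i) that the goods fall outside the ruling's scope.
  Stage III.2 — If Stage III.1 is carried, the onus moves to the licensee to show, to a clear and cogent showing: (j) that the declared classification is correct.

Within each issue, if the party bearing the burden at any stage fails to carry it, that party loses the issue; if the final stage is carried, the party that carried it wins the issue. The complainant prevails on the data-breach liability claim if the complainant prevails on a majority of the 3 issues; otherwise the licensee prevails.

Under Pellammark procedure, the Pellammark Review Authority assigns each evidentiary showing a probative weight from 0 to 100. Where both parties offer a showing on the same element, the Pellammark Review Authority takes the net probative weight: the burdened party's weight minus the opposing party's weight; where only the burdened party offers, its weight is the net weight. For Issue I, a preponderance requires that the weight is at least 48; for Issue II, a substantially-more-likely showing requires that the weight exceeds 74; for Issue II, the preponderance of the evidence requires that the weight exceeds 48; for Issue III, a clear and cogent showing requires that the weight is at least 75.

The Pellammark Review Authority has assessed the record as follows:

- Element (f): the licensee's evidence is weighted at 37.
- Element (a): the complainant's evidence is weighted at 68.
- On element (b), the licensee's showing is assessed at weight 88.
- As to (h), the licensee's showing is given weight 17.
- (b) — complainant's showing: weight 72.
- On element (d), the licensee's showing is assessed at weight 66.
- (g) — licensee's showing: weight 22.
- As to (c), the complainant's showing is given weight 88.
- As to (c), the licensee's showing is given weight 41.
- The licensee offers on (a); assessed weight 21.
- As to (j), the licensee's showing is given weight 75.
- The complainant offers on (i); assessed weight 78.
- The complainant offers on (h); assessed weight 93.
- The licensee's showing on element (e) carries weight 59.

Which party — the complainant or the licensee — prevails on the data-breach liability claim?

licensee

— Issue I —
Stage I.1 (complainant, a preponderance, weight is at least 48): (a) net 68−21=47 < 48 — fails.
  Not every element is met, so the complainant fails to carry Stage I.1.
The analysis ends at Stage I.1; the licensee prevails on this issue.
— Issue II —
Stage II.1 — burden on complainant; standard: the preponderance of the evidence (weight exceeds 48).
    (c): 88 − 41 = 47 ≤ 48 [not met]
  The complainant does not carry Stage II.1.
The licensee prevails on this issue.
— Issue III —
Stage III.1 — burden on complainant; standard: a clear and cogent showing (weight is at least 75).
    (h): 93 − 17 = 76 ≥ 75 [met]
    (i): 78 ≥ 75 [met]
  Stage III.1 carried; the burden shifts to the licensee.
Stage III.2 — burden on licensee; standard: a clear and cogent showing (weight is at least 75).
    (j): 75 ≥ 75 [met]
  Stage III.2 carried; the final stage is satisfied.
With every stage satisfied, the licensee prevails on this issue.
Per-issue: Issue I → licensee; Issue II → licensee; Issue III → licensee. The complainant must prevail on a majority of issues; overall, the licensee prevails.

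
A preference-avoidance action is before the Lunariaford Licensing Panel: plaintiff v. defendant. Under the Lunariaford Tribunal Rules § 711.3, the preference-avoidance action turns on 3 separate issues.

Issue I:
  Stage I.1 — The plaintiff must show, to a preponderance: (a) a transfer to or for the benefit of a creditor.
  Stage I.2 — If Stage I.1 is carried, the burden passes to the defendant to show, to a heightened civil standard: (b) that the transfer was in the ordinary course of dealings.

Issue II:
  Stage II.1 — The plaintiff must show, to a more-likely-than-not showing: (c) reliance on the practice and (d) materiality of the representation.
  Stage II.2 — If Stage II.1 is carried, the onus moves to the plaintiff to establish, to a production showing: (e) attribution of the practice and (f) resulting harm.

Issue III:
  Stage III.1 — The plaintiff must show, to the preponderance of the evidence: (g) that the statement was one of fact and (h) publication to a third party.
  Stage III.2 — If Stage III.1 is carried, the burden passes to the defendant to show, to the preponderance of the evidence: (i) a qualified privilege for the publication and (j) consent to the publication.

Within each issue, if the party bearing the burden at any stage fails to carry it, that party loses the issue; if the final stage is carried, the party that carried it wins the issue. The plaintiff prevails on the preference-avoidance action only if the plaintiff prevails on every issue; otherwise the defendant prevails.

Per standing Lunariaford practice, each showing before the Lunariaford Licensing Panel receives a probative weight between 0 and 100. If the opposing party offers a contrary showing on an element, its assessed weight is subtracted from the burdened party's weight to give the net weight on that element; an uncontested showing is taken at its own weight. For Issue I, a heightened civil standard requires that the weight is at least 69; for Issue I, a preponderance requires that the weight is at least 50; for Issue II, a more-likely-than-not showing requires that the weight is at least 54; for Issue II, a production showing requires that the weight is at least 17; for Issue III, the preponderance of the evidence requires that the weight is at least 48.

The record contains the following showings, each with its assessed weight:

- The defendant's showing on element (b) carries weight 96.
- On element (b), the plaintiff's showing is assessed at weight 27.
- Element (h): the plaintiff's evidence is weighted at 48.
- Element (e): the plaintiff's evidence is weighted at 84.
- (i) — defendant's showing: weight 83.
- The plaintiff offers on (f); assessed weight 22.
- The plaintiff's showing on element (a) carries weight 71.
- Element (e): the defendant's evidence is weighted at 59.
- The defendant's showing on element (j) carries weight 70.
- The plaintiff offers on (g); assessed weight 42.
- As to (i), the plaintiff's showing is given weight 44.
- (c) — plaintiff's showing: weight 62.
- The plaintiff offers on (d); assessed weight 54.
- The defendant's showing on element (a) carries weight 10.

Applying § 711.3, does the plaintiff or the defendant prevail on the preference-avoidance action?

defendant

— Issue I —
Stage I.1 — burden on plaintiff; standard: a preponderance (weight is at least 50).
    (a): 71 − 10 = 61 ≥ 50 [met]
  All elements met. The burden passes to the defendant.
Stage I.2 — burden on defendant; standard: a heightened civil standard (weight is at least 69).
    (b): 96 − 27 = 69 ≥ 69 [met]
  All elements met at the final stage.
All stages carried — the defendant prevails on this issue.
— Issue II —
Stage II.1 — burden on plaintiff; standard: a more-likely-than-not showing (weight is at least 54).
    (c): 62 ≥ 54 [met]
    (d): 54 ≥ 54 [met]
  Stage II.1 is satisfied; the plaintiff continues to bear the burden.
Stage II.2 — burden on plaintiff; standard: a production showing (weight is at least 17).
    (e): 84 − 59 = 25 ≥ 17 [met]
    (f): 22 ≥ 17 [met]
  Stage II.2 carried; the final stage is satisfied.
With every stage satisfied, the plaintiff prevails on this issue.
— Issue III —
At Stage III.1 the plaintiff must meet the preponderance of the evidence (weight is at least 48): on (g) the weight is 42, which does not reach 48, so (g) does not meet the standard; on (h) the weight is 48, which does reach 48, so (h) meets the standard.
  Not every element is met, so the plaintiff fails to carry Stage III.1.
So the defendant prevails on this issue.
Per-issue: Issue I → defendant; Issue II → plaintiff; Issue III → defendant. The plaintiff must prevail on every issue; overall, the defendant prevails.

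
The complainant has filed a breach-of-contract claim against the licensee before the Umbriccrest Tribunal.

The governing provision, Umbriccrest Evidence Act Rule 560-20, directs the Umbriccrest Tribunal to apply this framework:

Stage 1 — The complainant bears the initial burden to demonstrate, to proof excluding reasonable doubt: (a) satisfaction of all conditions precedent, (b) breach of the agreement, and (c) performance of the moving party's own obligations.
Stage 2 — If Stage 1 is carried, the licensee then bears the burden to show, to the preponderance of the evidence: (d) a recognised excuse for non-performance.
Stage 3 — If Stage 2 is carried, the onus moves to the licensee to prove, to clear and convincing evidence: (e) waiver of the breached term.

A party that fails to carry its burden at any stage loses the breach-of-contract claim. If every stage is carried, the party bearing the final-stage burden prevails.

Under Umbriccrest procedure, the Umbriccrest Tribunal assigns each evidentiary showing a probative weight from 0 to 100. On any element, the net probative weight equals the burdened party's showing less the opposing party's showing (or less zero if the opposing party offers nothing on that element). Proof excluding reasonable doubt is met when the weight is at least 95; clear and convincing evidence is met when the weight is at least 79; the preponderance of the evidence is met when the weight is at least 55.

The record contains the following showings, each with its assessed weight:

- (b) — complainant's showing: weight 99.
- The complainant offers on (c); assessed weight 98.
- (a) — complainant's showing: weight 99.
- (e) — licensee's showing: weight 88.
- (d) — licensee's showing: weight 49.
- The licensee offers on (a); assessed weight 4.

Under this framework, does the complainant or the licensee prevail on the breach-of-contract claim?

Stage 1 (complainant, proof excluding reasonable doubt, weight is at least 95): (a) net 99−4=95 ≥ 95 — meets; (b) 99 ≥ 95 — meets; (c) 98 ≥ 95 — meets.
  All elements met. The burden passes to the licensee.
Stage 2 (licensee, the preponderance of the evidence, weight is at least 55): (d) 49 < 55 — fails.
  Stage 2 not carried; the licensee fails its burden.
So the complainant prevails.

complainant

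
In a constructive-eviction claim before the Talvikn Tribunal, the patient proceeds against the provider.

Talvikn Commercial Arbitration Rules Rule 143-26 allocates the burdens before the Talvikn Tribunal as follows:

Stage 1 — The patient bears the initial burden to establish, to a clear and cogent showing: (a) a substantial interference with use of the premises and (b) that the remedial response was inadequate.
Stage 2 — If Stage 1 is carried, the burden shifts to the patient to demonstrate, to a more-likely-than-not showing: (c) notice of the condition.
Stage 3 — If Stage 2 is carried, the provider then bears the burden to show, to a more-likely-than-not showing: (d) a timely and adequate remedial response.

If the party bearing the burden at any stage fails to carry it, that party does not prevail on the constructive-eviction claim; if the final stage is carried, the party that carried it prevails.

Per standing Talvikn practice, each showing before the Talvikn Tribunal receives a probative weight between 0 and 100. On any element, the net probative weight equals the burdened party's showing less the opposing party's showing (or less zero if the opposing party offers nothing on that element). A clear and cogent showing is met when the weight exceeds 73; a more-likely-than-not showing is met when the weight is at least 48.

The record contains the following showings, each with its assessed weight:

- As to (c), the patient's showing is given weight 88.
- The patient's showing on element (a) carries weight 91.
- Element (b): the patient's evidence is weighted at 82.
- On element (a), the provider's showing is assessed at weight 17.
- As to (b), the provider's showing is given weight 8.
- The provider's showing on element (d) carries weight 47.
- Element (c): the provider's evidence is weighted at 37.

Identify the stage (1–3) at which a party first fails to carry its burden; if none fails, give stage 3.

Stage 1 — burden on patient; standard: a clear and cogent showing (weight exceeds 73).
    (a): 91 − 17 = 74 > 73 [met]
    (b): 82 − 8 = 74 > 73 [met]
  All elements met. The patient retains the burden for Stage 2.
Stage 2 — burden on patient; standard: a more-likely-than-not showing (weight is at least 48).
    (c): 88 − 37 = 51 ≥ 48 [met]
  Stage 2 is satisfied; the onus moves to the provider.
Stage 3 — burden on provider; standard: a more-likely-than-not showing (weight is at least 48).
    (d): 47 < 48 [not met]
  Stage 3 not carried; the provider fails its burden.
The patient prevails.

stage 3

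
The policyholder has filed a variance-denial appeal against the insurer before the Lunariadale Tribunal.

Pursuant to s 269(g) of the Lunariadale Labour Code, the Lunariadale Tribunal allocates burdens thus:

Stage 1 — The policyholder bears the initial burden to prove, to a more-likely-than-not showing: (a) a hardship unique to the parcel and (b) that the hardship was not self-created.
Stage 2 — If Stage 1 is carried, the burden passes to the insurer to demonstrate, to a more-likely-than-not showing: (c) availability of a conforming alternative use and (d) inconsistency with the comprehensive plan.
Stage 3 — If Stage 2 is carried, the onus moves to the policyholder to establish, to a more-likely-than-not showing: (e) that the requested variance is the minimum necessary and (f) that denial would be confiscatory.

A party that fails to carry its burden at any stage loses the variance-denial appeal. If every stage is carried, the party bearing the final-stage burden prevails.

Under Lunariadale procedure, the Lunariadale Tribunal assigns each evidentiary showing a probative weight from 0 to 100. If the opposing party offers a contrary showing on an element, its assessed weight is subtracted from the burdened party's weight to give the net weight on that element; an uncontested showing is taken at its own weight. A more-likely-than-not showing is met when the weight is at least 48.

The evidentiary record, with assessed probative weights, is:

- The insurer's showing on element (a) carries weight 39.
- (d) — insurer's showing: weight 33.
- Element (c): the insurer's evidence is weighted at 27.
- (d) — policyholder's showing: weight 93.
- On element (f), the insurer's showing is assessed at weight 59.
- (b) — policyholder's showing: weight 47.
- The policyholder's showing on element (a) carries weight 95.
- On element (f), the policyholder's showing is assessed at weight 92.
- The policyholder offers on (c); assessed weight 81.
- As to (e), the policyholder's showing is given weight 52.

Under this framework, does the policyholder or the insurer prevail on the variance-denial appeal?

insurer

Stage 1 (policyholder, a more-likely-than-not showing, weight is at least 48): (a) net 95−39=56 ≥ 48 — meets; (b) 47 < 48 — fails.
  Not every element is met, so the policyholder fails to carry Stage 1.
The analysis ends at Stage 1; the insurer prevails.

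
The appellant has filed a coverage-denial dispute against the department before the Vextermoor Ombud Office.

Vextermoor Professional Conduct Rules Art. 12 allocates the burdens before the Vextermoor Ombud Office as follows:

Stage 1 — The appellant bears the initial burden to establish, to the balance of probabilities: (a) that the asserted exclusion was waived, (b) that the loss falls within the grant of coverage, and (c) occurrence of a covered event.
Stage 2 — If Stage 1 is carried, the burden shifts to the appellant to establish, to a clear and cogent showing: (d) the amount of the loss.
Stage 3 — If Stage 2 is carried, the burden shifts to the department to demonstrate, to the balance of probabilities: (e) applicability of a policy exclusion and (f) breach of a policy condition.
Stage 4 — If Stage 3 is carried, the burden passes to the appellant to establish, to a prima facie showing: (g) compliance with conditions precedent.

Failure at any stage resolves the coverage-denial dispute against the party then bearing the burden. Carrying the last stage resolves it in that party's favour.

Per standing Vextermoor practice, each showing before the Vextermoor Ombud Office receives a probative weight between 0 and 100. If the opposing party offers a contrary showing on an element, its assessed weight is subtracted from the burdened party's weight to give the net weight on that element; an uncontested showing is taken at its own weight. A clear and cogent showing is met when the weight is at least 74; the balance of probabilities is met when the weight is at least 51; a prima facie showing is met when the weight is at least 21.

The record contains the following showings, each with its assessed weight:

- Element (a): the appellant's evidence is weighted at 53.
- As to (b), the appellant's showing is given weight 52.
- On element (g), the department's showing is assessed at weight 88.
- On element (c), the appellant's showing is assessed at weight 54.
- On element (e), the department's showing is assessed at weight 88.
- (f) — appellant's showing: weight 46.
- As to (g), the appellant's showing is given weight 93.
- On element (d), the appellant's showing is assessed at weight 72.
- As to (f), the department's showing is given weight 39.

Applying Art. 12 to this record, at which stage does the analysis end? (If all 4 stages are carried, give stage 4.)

stage 2

At Stage 1 the appellant must meet the balance of probabilities (weight is at least 51): on (a) the weight is 53, ≥ 51, so (a) meets the standard; on (b) the weight is 52, which does reach 51, so (b) meets the standard; on (c) the weight is 54, ≥ 51, so (c) meets the standard.
  All elements met. The appellant retains the burden for Stage 2.
At Stage 2 the appellant must meet a clear and cogent showing (weight is at least 74): on (d) the weight is 72, which does not reach 74, so (d) does not meet the standard.
  Stage 2 not carried; the appellant fails its burden.
The department prevails.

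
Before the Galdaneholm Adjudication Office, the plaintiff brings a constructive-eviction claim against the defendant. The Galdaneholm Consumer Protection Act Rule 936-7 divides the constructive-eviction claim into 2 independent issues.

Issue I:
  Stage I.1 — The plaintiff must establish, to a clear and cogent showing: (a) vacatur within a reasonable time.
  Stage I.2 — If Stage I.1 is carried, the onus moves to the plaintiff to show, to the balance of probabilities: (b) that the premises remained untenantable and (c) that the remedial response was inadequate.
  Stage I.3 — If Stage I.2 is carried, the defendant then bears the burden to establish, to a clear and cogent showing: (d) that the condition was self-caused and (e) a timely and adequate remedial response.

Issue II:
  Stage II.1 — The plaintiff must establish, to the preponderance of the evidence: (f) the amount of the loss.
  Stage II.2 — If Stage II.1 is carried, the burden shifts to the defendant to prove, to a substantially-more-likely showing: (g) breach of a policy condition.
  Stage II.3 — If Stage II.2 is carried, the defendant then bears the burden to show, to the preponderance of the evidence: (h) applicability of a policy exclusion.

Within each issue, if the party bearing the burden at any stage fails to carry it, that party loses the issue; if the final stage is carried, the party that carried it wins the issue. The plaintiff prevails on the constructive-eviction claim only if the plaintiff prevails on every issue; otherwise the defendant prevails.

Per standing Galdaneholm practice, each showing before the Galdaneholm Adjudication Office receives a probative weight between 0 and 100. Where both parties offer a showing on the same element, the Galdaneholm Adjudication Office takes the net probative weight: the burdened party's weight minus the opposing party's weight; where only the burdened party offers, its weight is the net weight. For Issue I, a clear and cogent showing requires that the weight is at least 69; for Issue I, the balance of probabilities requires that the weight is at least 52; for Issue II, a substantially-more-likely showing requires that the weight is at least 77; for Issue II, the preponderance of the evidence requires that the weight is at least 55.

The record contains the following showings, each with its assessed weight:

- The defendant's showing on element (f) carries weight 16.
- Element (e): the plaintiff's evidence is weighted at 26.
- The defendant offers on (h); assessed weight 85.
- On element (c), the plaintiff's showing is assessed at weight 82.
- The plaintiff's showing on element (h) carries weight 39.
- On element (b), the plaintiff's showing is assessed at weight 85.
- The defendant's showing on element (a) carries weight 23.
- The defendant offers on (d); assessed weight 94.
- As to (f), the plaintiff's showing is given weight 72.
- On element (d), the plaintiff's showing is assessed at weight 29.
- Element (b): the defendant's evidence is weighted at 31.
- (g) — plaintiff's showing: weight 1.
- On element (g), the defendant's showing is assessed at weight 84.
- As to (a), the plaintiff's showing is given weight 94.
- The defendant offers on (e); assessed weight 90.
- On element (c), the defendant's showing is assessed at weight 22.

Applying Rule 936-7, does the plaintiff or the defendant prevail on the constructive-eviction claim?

plaintiff

— Issue I —
Stage I.1 — burden on plaintiff; standard: a clear and cogent showing (weight is at least 69).
    (a): 94 − 23 = 71 ≥ 69 [met]
  Stage I.1 is satisfied; the plaintiff continues to bear the burden.
Stage I.2 — burden on plaintiff; standard: the balance of probabilities (weight is at least 52).
    (b): 85 − 31 = 54 ≥ 52 [met]
    (c): 82 − 22 = 60 ≥ 52 [met]
  All elements met. The burden passes to the defendant.
Stage I.3 — burden on defendant; standard: a clear and cogent showing (weight is at least 69).
    (d): 94 − 29 = 65 < 69 [not met]
    (e): 90 − 26 = 64 < 69 [not met]
  Stage I.3 not carried; the defendant fails its burden.
The analysis ends at Stage I.3; the plaintiff prevails on this issue.
— Issue II —
Stage II.1 (plaintiff, the preponderance of the evidence, weight is at least 55): (f) net 72−16=56 ≥ 55 — meets.
  Stage II.1 carried; the burden shifts to the defendant.
Stage II.2 (defendant, a substantially-more-likely showing, weight is at least 77): (g) net 84−1=83 ≥ 77 — meets.
  Stage II.2 is satisfied; the defendant continues to bear the burden.
Stage II.3 (defendant, the preponderance of the evidence, weight is at least 55): (h) net 85−39=46 < 55 — fails.
  Not every element is met, so the defendant fails to carry Stage II.3.
The analysis ends at Stage II.3; the plaintiff prevails on this issue.
Per-issue: Issue I → plaintiff; Issue II → plaintiff. The plaintiff must prevail on every issue; overall, the plaintiff prevails.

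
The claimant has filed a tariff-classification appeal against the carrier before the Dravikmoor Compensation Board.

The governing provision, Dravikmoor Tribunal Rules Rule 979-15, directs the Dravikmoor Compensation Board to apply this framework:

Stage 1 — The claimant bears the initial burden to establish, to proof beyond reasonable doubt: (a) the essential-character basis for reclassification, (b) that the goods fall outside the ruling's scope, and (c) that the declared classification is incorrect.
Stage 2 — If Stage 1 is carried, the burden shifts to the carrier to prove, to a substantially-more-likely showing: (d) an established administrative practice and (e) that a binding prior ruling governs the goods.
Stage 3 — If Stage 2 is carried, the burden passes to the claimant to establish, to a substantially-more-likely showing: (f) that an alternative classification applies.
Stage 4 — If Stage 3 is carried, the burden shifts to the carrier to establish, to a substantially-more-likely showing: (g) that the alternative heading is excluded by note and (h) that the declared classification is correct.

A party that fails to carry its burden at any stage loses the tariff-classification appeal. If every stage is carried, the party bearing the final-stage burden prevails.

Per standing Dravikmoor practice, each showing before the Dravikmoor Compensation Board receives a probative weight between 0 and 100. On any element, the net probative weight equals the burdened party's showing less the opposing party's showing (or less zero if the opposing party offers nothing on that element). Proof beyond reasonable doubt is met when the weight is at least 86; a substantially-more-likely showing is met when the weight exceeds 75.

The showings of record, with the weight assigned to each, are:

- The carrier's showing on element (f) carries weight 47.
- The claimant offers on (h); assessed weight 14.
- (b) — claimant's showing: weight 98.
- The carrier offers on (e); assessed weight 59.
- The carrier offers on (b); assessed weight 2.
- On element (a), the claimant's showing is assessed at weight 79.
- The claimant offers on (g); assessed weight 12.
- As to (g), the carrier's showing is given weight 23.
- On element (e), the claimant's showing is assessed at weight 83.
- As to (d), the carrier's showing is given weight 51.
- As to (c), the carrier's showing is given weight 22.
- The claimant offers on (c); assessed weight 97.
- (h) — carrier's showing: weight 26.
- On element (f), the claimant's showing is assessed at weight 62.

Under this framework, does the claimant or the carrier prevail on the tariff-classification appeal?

carrier

Stage 1 (claimant, proof beyond reasonable doubt, weight is at least 86): (a) 79 < 86 — fails; (b) net 98−2=96 ≥ 86 — meets; (c) net 97−22=75 < 86 — fails.
  Not every element is met, so the claimant fails to carry Stage 1.
The carrier prevails.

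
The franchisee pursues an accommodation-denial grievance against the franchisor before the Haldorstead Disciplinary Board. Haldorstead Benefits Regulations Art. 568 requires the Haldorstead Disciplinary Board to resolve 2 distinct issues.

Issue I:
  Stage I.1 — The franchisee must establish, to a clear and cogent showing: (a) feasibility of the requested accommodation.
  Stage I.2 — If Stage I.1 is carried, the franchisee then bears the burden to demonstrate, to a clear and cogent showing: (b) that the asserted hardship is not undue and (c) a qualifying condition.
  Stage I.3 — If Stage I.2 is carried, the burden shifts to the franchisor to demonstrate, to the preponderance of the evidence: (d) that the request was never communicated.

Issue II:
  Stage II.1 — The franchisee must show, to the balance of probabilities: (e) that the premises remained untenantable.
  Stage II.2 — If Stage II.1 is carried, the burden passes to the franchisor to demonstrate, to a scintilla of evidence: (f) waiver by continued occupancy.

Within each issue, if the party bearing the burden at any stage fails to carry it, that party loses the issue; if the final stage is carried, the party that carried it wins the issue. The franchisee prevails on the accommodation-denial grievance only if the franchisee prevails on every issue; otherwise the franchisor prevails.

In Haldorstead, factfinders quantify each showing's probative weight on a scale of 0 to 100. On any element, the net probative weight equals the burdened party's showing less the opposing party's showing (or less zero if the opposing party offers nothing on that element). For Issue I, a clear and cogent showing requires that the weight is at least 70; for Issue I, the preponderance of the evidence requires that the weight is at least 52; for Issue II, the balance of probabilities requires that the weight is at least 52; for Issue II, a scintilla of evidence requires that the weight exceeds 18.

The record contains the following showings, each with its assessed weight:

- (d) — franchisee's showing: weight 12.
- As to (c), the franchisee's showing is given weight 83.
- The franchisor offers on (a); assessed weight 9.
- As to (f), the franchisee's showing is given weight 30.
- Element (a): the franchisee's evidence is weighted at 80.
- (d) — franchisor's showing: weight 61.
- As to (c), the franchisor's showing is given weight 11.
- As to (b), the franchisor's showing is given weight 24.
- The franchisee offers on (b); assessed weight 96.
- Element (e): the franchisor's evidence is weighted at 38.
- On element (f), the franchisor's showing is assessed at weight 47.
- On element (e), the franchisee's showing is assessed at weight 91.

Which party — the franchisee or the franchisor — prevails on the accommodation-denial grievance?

franchisee

— Issue I —
Stage I.1 (franchisee, a clear and cogent showing, weight is at least 70): (a) net 80−9=71 ≥ 70 — meets.
  Stage I.1 is satisfied; the franchisee continues to bear the burden.
Stage I.2 (franchisee, a clear and cogent showing, weight is at least 70): (b) net 96−24=72 ≥ 70 — meets; (c) net 83−11=72 ≥ 70 — meets.
  Stage I.2 carried; the burden shifts to the franchisor.
Stage I.3 (franchisor, the preponderance of the evidence, weight is at least 52): (d) net 61−12=49 < 52 — fails.
  The franchisor does not carry Stage I.3.
So the franchisee prevails on this issue.
— Issue II —
Stage II.1 — burden on franchisee; standard: the balance of probabilities (weight is at least 52).
    (e): 91 − 38 = 53 ≥ 52 [met]
  The franchisee carries Stage II.1; the franchisor now bears the burden.
Stage II.2 — burden on franchisor; standard: a scintilla of evidence (weight exceeds 18).
    (f): 47 − 30 = 17 ≤ 18 [not met]
  Not every element is met, so the franchisor fails to carry Stage II.2.
So the franchisee prevails on this issue.
Per-issue: Issue I → franchisee; Issue II → franchisee. The franchisee must prevail on every issue; overall, the franchisee prevails.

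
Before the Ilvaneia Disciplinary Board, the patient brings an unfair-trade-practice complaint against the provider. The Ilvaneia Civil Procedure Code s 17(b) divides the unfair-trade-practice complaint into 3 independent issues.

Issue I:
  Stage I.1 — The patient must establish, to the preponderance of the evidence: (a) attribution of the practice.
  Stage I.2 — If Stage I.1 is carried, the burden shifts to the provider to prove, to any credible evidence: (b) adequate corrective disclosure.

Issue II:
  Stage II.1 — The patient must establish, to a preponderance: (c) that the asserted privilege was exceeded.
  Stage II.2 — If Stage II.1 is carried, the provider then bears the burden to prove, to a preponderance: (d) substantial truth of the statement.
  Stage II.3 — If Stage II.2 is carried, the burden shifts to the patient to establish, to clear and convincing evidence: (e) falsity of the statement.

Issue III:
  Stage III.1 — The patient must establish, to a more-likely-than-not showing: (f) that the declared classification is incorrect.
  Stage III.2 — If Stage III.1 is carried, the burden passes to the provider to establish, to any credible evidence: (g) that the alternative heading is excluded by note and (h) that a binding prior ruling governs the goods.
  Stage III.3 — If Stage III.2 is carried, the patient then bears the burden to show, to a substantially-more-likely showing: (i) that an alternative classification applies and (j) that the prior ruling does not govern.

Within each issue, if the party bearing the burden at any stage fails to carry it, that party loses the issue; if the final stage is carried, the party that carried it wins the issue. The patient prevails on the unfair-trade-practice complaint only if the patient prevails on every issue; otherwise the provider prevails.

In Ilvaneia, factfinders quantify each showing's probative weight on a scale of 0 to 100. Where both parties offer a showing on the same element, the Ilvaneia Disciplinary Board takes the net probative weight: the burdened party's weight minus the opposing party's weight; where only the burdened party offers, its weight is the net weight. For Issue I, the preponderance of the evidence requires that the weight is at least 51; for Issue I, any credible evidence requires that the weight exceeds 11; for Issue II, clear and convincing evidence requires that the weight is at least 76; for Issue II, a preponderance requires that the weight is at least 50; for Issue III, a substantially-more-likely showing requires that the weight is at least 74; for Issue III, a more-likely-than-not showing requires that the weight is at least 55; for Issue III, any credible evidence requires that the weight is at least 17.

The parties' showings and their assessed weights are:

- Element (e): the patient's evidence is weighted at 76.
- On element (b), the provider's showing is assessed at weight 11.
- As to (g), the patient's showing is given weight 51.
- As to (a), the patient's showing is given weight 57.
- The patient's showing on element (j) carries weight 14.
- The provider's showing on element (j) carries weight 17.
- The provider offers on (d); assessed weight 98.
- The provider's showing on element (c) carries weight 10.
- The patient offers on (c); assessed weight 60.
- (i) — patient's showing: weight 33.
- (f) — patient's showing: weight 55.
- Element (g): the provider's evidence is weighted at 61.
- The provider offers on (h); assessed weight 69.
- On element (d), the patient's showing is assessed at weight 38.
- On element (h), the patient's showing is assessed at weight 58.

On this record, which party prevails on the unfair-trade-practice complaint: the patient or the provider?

— Issue I —
Stage I.1 (patient, the preponderance of the evidence, weight is at least 51): (a) 57 ≥ 51 — meets.
  Stage I.1 carried; the burden shifts to the provider.
Stage I.2 (provider, any credible evidence, weight exceeds 11): (b) 11 ≤ 11 — fails.
  The provider does not carry Stage I.2.
The patient prevails on this issue.
— Issue II —
Stage II.1 — burden on patient; standard: a preponderance (weight is at least 50).
    (c): 60 − 10 = 50 ≥ 50 [met]
  Stage II.1 is satisfied; the onus moves to the provider.
Stage II.2 — burden on provider; standard: a preponderance (weight is at least 50).
    (d): 98 − 38 = 60 ≥ 50 [met]
  Stage II.2 is satisfied; the onus moves to the patient.
Stage II.3 — burden on patient; standard: clear and convincing evidence (weight is at least 76).
    (e): 76 ≥ 76 [met]
  The patient carries the last stage.
All stages carried — the patient prevails on this issue.
— Issue III —
Stage III.1 — burden on patient; standard: a more-likely-than-not showing (weight is at least 55).
    (f): 55 ≥ 55 [met]
  Stage III.1 is satisfied; the onus moves to the provider.
Stage III.2 — burden on provider; standard: any credible evidence (weight is at least 17).
    (g): 61 − 51 = 10 < 17 [not met]
    (h): 69 − 58 = 11 < 17 [not met]
  Stage III.2 not carried; the provider fails its burden.
The analysis ends at Stage III.2; the patient prevails on this issue.
Per-issue: Issue I → patient; Issue II → patient; Issue III → patient. The patient must prevail on every issue; overall, the patient prevails.

patient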